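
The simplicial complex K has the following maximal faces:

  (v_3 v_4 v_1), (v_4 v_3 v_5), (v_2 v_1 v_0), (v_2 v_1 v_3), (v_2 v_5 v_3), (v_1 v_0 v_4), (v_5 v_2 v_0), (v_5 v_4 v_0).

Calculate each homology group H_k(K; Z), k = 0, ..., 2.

K has 6 vertices, 12 edges, 8 triangles.
rank ∂_0 = 0, rank ∂_1 = 5 ⇒ b_0 = 6 − 0 − 5 = 1; all invariant factors of ∂_1 are 1 so no torsion. So H_0 ≅ Z.
rank ∂_1 = 5, rank ∂_2 = 7 ⇒ b_1 = 12 − 5 − 7 = 0; all invariant factors of ∂_2 are 1 so no torsion. So H_1 ≅ 0.
rank ∂_2 = 7, rank ∂_3 = 0 ⇒ b_2 = 8 − 7 − 0 = 1. So H_2 ≅ Z.

H_0 = Z,  H_1 = 0,  H_2 = Z.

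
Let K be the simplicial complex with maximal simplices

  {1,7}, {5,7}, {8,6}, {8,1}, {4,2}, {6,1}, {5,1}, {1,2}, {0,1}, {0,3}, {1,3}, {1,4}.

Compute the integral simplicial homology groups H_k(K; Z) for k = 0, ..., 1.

Fix the vertex order 0 < 1 < 2 < 3 < 4 < 5 < 6 < 7 < 8 and write every simplex with vertices in increasing order. Then dim K = 1 and the simplices of K are:

  0-simplices (9): [0], [1], [2], [3], [4], [5], [6], [7], [8]
  1-simplices (12): [0,1], [0,3], [1,2], [1,3], [1,4], [1,5], [1,6], [1,7], [1,8], [2,4], [5,7], [6,8]

giving chain groups C_0 ≅ Z^9, C_1 ≅ Z^12.

Boundary ∂_1: C_1 → C_0 maps an edge to its endpoints' difference, ∂[p,q] = q − p. For instance
  ∂[0,1] = [1] − [0].
The 9×12 boundary matrix has rank 8 and Smith normal form diag(1,1,1,1,1,1,1,1).

Reading off H_k = ker ∂_k / im ∂_{k+1}:

  H_0: rank C_0 − rank ∂_1 = 9 − 8 = 1, and the invariant factors of ∂_1 are all 1, so H_0 ≅ Z.
  H_1: rank ker ∂_1 − rank ∂_2 = (12 − 8) − 0 = 4, and there is no ∂_2, so H_1 ≅ Z^4.

(K is a triangulation of a wedge of 4 circles.)

H_0 ≅ Z,  H_1 ≅ Z^4.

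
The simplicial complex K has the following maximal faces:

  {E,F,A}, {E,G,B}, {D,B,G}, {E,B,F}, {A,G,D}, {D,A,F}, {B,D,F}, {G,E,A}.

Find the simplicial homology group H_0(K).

We work with the vertex ordering A < B < D < E < F < G. The simplices of K, each written with vertices in increasing order, are:

  0-simplices (6): A, B, D, E, F, G
  1-simplices (12): AD, AE, AF, AG, BD, BE, BF, BG, DF, DG, EF, EG
  2-simplices (8): ADF, ADG, AEF, AEG, BDF, BDG, BEF, BEG

Hence C_0 ≅ Z^6, C_1 ≅ Z^12, C_2 ≅ Z^8.

Boundary ∂_1: C_1 → C_0 maps an edge to its endpoints' difference, ∂[p,q] = q − p.
This gives a 6×12 integer matrix of rank 5; reducing to Smith normal form yields diagonal entries (1,1,1,1,1).

∂_2: C_2 → C_1 acts by ∂[p,q,r] = [q,r] − [p,r] + [p,q]. For instance
  ∂ADG = DG − AG + AD,
  ∂AEG = EG − AG + AE.
This gives a 12×8 integer matrix of rank 7; reducing to Smith normal form yields diagonal entries (1,1,1,1,1,1,1).

From H_k ≅ ker(∂_k) / im(∂_{k+1}) we obtain:

  H_0: rank C_0 − rank ∂_1 = 6 − 5 = 1, and the invariant factors of ∂_1 are all 1, so H_0 = Z.

H_0 ≅ Z.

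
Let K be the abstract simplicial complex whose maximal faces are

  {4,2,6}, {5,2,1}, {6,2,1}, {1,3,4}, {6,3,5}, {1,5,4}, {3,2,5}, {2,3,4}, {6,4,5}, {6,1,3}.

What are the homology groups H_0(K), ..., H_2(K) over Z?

Fix the vertex order 1 < 2 < 3 < 4 < 5 < 6 and write every simplex with vertices in increasing order. Then dim K = 2 and the simplices of K are:

  0-simplices (6): [1], [2], [3], [4], [5], [6]
  1-simplices (15): [1,2], [1,3], [1,4], [1,5], [1,6], [2,3], [2,4], [2,5], [2,6], [3,4], [3,5], [3,6], [4,5], [4,6], [5,6]
  2-simplices (10): [1,2,5], [1,2,6], [1,3,4], [1,3,6], [1,4,5], [2,3,4], [2,3,5], [2,4,6], [3,5,6], [4,5,6]

Hence C_0 ≅ Z^6, C_1 ≅ Z^15, C_2 ≅ Z^10.

Boundary ∂_1: C_1 → C_0 is given by ∂[p,q] = [q] − [p]. For instance
  ∂[1,3] = [3] − [1].
This gives a 6×15 integer matrix of rank 5; reducing to Smith normal form yields diagonal entries (1,1,1,1,1).

∂_2: C_2 → C_1 sends each 2-simplex [p,q,r] to [q,r] − [p,r] + [p,q]. For instance
  ∂[2,4,6] = [4,6] − [2,6] + [2,4],
  ∂[2,3,5] = [3,5] − [2,5] + [2,3].
As a 15×10 matrix over Z this has rank 10, with invariant factors (1,1,1,1,1,1,1,1,1,2).

Now H_k = ker ∂_k / im ∂_{k+1}, so:

  H_0: rank C_0 − rank ∂_1 = 6 − 5 = 1, and the invariant factors of ∂_1 are all 1, so H_0 ≅ Z.
  H_1: rank ker ∂_1 − rank ∂_2 = (15 − 5) − 10 = 0, and ∂_2 has invariant factor 2 > 1, so H_1 ≅ Z/2.
  H_2: rank ker ∂_2 − rank ∂_3 = (10 − 10) − 0 = 0, and there is no ∂_3, so H_2 ≅ 0.

H_0 ≅ Z,  H_1 ≅ Z/2,  H_2 = 0.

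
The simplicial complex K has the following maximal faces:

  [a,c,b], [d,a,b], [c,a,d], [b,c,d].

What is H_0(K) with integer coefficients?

Take the total order a < b < c < d on the vertex set. Then K (dimension 2) consists of the simplices:

  0-simplices (4): a, b, c, d
  1-simplices (6): ab, ac, ad, bc, bd, cd
  2-simplices (4): abc, abd, acd, bcd

Hence C_0 ≅ Z^4, C_1 ≅ Z^6, C_2 ≅ Z^4.

Boundary ∂_1: C_1 → C_0 maps an edge to its endpoints' difference, ∂[p,q] = q − p. For instance
  ∂ac = c − a.
This gives a 4×6 integer matrix of rank 3; reducing to Smith normal form yields diagonal entries (1,1,1).

The boundary map ∂_2: C_2 → C_1 maps a triangle to the signed sum of its edges. For instance
  ∂bcd = cd − bd + bc,
  ∂acd = cd − ad + ac.
The 6×4 boundary matrix has rank 3 and Smith normal form diag(1,1,1).

From H_k ≅ ker(∂_k) / im(∂_{k+1}) we obtain:

  H_0: rank C_0 − rank ∂_1 = 4 − 3 = 1, and the invariant factors of ∂_1 are all 1, so H_0 ≅ Z.

H_0 ≅ Z.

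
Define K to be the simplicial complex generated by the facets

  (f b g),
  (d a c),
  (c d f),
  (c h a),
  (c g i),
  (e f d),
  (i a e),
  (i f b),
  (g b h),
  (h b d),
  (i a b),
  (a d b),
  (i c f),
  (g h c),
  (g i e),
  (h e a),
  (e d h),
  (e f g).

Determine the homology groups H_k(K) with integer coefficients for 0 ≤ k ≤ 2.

We work with the vertex ordering a < b < c < d < e < f < g < h < i. The simplices of K, each written with vertices in increasing order, are:

  0-simplices (9): a, b, c, d, e, f, g, h, i
  1-simplices (27): ab, ac, ad, ae, ah, ai, bd, bf, bg, bh, bi, cd, cf, cg, ch, ci, de, df, dh, ef, eg, eh, ei, fg, fi, gh, gi
  2-simplices (18): abd, abi, acd, ach, aeh, aei, bdh, bfg, bfi, bgh, cdf, cfi, cgh, cgi, def, deh, efg, egi

Hence C_0 ≅ Z^9, C_1 ≅ Z^27, C_2 ≅ Z^18.

The boundary map ∂_1: C_1 → C_0 sends each edge [p,q] (with p < q) to q − p. For instance
  ∂eg = g − e.
The 9×27 boundary matrix has rank 8 and Smith normal form diag(1,1,1,1,1,1,1,1).

∂_2: C_2 → C_1 acts by ∂[p,q,r] = [q,r] − [p,r] + [p,q]. For instance
  ∂bfi = fi − bi + bf,
  ∂cgi = gi − ci + cg.
As a 27×18 matrix over Z this has rank 18, with invariant factors (1,1,1,1,1,1,1,1,1,1,1,1,1,1,1,1,1,2).

From H_k ≅ ker(∂_k) / im(∂_{k+1}) we obtain:

  H_0: rank C_0 − rank ∂_1 = 9 − 8 = 1, and the invariant factors of ∂_1 are all 1, so H_0 = Z.
  H_1: rank ker ∂_1 − rank ∂_2 = (27 − 8) − 18 = 1, and ∂_2 has invariant factor 2 > 1, so H_1 = Z ⊕ Z/2.
  H_2: rank ker ∂_2 − rank ∂_3 = (18 − 18) − 0 = 0, and there is no ∂_3, so H_2 = 0.

H_0 = Z,  H_1 = Z ⊕ Z/2,  H_2 = 0.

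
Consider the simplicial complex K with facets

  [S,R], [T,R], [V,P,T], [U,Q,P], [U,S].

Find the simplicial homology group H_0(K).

H_0 = Z.

Fix the vertex order P < Q < R < S < T < U < V and write every simplex with vertices in increasing order. Then dim K = 2 and the simplices of K are:

  0-simplices (7): P, Q, R, S, T, U, V
  1-simplices (9): PQ, PT, PU, PV, QU, RS, RT, SU, TV
  2-simplices (2): PQU, PTV

giving chain groups C_0 ≅ Z^7, C_1 ≅ Z^9, C_2 ≅ Z^2.

∂_1: C_1 → C_0 maps an edge to its endpoints' difference, ∂[p,q] = q − p. For instance
  ∂PU = U − P.
As a 7×9 matrix over Z this has rank 6, with invariant factors (1,1,1,1,1,1).

∂_2: C_2 → C_1 maps a triangle to the signed sum of its edges. For instance
  ∂PTV = TV − PV + PT,
  ∂PQU = QU − PU + PQ.
This gives a 9×2 integer matrix of rank 2; reducing to Smith normal form yields diagonal entries (1,1).

Now H_k = ker ∂_k / im ∂_{k+1}, so:

  H_0: rank C_0 − rank ∂_1 = 7 − 6 = 1, and the invariant factors of ∂_1 are all 1, so H_0 ≅ Z.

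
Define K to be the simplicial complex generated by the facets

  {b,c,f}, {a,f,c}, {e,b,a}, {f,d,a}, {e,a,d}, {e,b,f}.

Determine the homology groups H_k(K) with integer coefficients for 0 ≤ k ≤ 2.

Order the vertices as a < b < c < d < e < f. Listing each simplex with vertices in this order, K has dimension 2 with simplices:

  0-simplices (6): a, b, c, d, e, f
  1-simplices (12): ab, ac, ad, ae, af, bc, be, bf, cf, de, df, ef
  2-simplices (6): abe, acf, ade, adf, bcf, bef

Hence C_0 ≅ Z^6, C_1 ≅ Z^12, C_2 ≅ Z^6.

∂_1: C_1 → C_0 maps an edge to its endpoints' difference, ∂[p,q] = q − p.
This gives a 6×12 integer matrix of rank 5; reducing to Smith normal form yields diagonal entries (1,1,1,1,1).

Boundary ∂_2: C_2 → C_1 acts by ∂[p,q,r] = [q,r] − [p,r] + [p,q]. For instance
  ∂ade = de − ae + ad,
  ∂bef = ef − bf + be.
This gives a 12×6 integer matrix of rank 6; reducing to Smith normal form yields diagonal entries (1,1,1,1,1,1).

Now H_k = ker ∂_k / im ∂_{k+1}, so:

  H_0: rank C_0 − rank ∂_1 = 6 − 5 = 1, and the invariant factors of ∂_1 are all 1, so H_0 ≅ Z.
  H_1: rank ker ∂_1 − rank ∂_2 = (12 − 5) − 6 = 1, and the invariant factors of ∂_2 are all 1, so H_1 ≅ Z.
  H_2: rank ker ∂_2 − rank ∂_3 = (6 − 6) − 0 = 0, and there is no ∂_3, so H_2 ≅ 0.

H_0 = Z,  H_1 = Z,  H_2 = 0.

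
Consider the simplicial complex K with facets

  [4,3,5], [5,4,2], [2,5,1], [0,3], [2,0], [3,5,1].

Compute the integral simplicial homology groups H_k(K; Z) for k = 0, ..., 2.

Fix the vertex order 0 < 1 < 2 < 3 < 4 < 5 and write every simplex with vertices in increasing order. Then dim K = 2 and the simplices of K are:

  0-simplices (6): [0], [1], [2], [3], [4], [5]
  1-simplices (10): [0,2], [0,3], [1,2], [1,3], [1,5], [2,4], [2,5], [3,4], [3,5], [4,5]
  2-simplices (4): [1,2,5], [1,3,5], [2,4,5], [3,4,5]

so the chain groups are C_0 ≅ Z^6, C_1 ≅ Z^10, C_2 ≅ Z^4.

Boundary ∂_1: C_1 → C_0 maps an edge to its endpoints' difference, ∂[p,q] = q − p. For instance
  ∂[3,5] = [5] − [3].
The resulting 6×10 matrix has rank 5, and its Smith normal form has invariant factors (1,1,1,1,1).

The boundary map ∂_2: C_2 → C_1 sends each 2-simplex [p,q,r] to [q,r] − [p,r] + [p,q]. For instance
  ∂[3,4,5] = [4,5] − [3,5] + [3,4],
  ∂[2,4,5] = [4,5] − [2,5] + [2,4].
The 10×4 boundary matrix has rank 4 and Smith normal form diag(1,1,1,1).

From H_k ≅ ker(∂_k) / im(∂_{k+1}) we obtain:

  H_0: rank C_0 − rank ∂_1 = 6 − 5 = 1, and the invariant factors of ∂_1 are all 1, so H_0 ≅ Z.
  H_1: rank ker ∂_1 − rank ∂_2 = (10 − 5) − 4 = 1, and the invariant factors of ∂_2 are all 1, so H_1 ≅ Z.
  H_2: rank ker ∂_2 − rank ∂_3 = (4 − 4) − 0 = 0, and there is no ∂_3, so H_2 ≅ 0.

H_0 = Z,  H_1 = Z,  H_2 = 0.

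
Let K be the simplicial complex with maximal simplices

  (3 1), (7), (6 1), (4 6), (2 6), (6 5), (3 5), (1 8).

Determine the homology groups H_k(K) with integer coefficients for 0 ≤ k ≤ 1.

We work with the vertex ordering 1 < 2 < 3 < 4 < 5 < 6 < 7 < 8. The simplices of K, each written with vertices in increasing order, are:

  0-simplices (8): [1], [2], [3], [4], [5], [6], [7], [8]
  1-simplices (7): [1,3], [1,6], [1,8], [2,6], [3,5], [4,6], [5,6]

so the chain groups are C_0 ≅ Z^8, C_1 ≅ Z^7.

∂_1: C_1 → C_0 is given by ∂[p,q] = [q] − [p]. For instance
  ∂[1,3] = [3] − [1].
The resulting 8×7 matrix has rank 6, and its Smith normal form has invariant factors (1,1,1,1,1,1).

Computing H_k = (kernel of ∂_k) / (image of ∂_{k+1}):

  H_0: rank C_0 − rank ∂_1 = 8 − 6 = 2, and the invariant factors of ∂_1 are all 1, so H_0 ≅ Z^2.
  H_1: rank ker ∂_1 − rank ∂_2 = (7 − 6) − 0 = 1, and there is no ∂_2, so H_1 ≅ Z.

As a check, the Euler characteristic is 8 − 7 = 1, which agrees with 2 − 1 = 1.

H_0 = Z^2,  H_1 = Z.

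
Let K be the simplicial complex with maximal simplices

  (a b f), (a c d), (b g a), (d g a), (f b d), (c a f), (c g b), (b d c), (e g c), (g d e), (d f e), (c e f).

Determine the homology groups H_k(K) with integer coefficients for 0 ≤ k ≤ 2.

We work with the vertex ordering a < b < c < d < e < f < g. The simplices of K, each written with vertices in increasing order, are:

  0-simplices (7): a, b, c, d, e, f, g
  1-simplices (18): ab, ac, ad, af, ag, bc, bd, bf, bg, cd, ce, cf, cg, de, df, dg, ef, eg
  2-simplices (12): abf, abg, acd, acf, adg, bcd, bcg, bdf, cef, ceg, def, deg

Hence C_0 ≅ Z^7, C_1 ≅ Z^18, C_2 ≅ Z^12.

Boundary ∂_1: C_1 → C_0 sends each edge [p,q] (with p < q) to q − p.
The 7×18 boundary matrix has rank 6 and Smith normal form diag(1,1,1,1,1,1).

Boundary ∂_2: C_2 → C_1 acts by ∂[p,q,r] = [q,r] − [p,r] + [p,q]. For instance
  ∂bdf = df − bf + bd,
  ∂acd = cd − ad + ac.
This gives a 18×12 integer matrix of rank 12; reducing to Smith normal form yields diagonal entries (1,1,1,1,1,1,1,1,1,1,1,2).

Reading off H_k = ker ∂_k / im ∂_{k+1}:

  H_0: rank C_0 − rank ∂_1 = 7 − 6 = 1, and the invariant factors of ∂_1 are all 1, so H_0 ≅ Z.
  H_1: rank ker ∂_1 − rank ∂_2 = (18 − 6) − 12 = 0, and ∂_2 has invariant factor 2 > 1, so H_1 ≅ Z/2.
  H_2: rank ker ∂_2 − rank ∂_3 = (12 − 12) − 0 = 0, and there is no ∂_3, so H_2 ≅ 0.

H_0 ≅ Z,  H_1 ≅ Z/2,  H_2 = 0.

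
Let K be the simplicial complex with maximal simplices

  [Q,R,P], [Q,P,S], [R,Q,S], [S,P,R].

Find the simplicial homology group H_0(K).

K has 4 vertices, 6 edges, 4 triangles.
rank ∂_0 = 0, rank ∂_1 = 3 ⇒ b_0 = 4 − 0 − 3 = 1; all invariant factors of ∂_1 are 1 so no torsion. So H_0 = Z.

H_0 = Z.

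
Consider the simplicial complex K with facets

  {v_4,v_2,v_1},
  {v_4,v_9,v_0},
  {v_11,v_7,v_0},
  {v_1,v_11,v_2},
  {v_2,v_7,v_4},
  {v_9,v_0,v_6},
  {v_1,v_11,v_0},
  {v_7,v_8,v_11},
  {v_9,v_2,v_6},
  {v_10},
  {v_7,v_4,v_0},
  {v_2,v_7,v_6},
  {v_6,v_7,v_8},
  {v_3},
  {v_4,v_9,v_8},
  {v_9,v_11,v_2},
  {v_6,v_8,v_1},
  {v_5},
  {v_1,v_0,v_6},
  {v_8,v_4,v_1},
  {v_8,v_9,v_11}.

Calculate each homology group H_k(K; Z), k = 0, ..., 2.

H_0 = Z^4,  H_1 = Z^2,  H_2 = Z.

We work with the vertex ordering v_0 < v_1 < v_2 < v_3 < v_4 < v_5 < v_6 < v_7 < v_8 < v_9 < v_10 < v_11. The simplices of K, each written with vertices in increasing order, are:

  0-simplices (12): [v_0], [v_1], [v_2], [v_3], [v_4], [v_5], [v_6], [v_7], [v_8], [v_9], [v_10], [v_11]
  1-simplices (27): (27 of them)
  2-simplices (18): (18 of them)

so the chain groups are C_0 ≅ Z^12, C_1 ≅ Z^27, C_2 ≅ Z^18.

∂_1: C_1 → C_0 sends each edge [p,q] (with p < q) to q − p. For instance
  ∂[v_0,v_6] = [v_6] − [v_0].
As a 12×27 matrix over Z this has rank 8, with invariant factors (1,1,1,1,1,1,1,1).

Boundary ∂_2: C_2 → C_1 maps a triangle to the signed sum of its edges. For instance
  ∂[v_2,v_9,v_11] = [v_9,v_11] − [v_2,v_11] + [v_2,v_9],
  ∂[v_2,v_6,v_7] = [v_6,v_7] − [v_2,v_7] + [v_2,v_6].
The resulting 27×18 matrix has rank 17, and its Smith normal form has invariant factors (1,1,1,1,1,1,1,1,1,1,1,1,1,1,1,1,1).

Now H_k = ker ∂_k / im ∂_{k+1}, so:

  H_0: rank C_0 − rank ∂_1 = 12 − 8 = 4, and the invariant factors of ∂_1 are all 1, so H_0 = Z^4.
  H_1: rank ker ∂_1 − rank ∂_2 = (27 − 8) − 17 = 2, and the invariant factors of ∂_2 are all 1, so H_1 = Z^2.
  H_2: rank ker ∂_2 − rank ∂_3 = (18 − 17) − 0 = 1, and there is no ∂_3, so H_2 = Z.

As a check, the Euler characteristic is 12 − 27 + 18 = 3, which agrees with 4 − 2 + 1 = 3.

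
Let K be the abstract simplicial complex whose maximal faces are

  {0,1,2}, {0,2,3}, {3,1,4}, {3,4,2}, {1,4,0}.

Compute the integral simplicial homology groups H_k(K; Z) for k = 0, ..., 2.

H_0 = Z,  H_1 = Z,  H_2 = 0.

Take the total order 0 < 1 < 2 < 3 < 4 on the vertex set. Then K (dimension 2) consists of the simplices:

  0-simplices (5): [0], [1], [2], [3], [4]
  1-simplices (10): [0,1], [0,2], [0,3], [0,4], [1,2], [1,3], [1,4], [2,3], [2,4], [3,4]
  2-simplices (5): [0,1,2], [0,1,4], [0,2,3], [1,3,4], [2,3,4]

Hence C_0 ≅ Z^5, C_1 ≅ Z^10, C_2 ≅ Z^5.

Boundary ∂_1: C_1 → C_0 maps an edge to its endpoints' difference, ∂[p,q] = q − p.
The 5×10 boundary matrix has rank 4 and Smith normal form diag(1,1,1,1).

The boundary map ∂_2: C_2 → C_1 sends each 2-simplex [p,q,r] to [q,r] − [p,r] + [p,q]. For instance
  ∂[0,1,4] = [1,4] − [0,4] + [0,1],
  ∂[0,1,2] = [1,2] − [0,2] + [0,1].
The resulting 10×5 matrix has rank 5, and its Smith normal form has invariant factors (1,1,1,1,1).

From H_k ≅ ker(∂_k) / im(∂_{k+1}) we obtain:

  H_0: rank C_0 − rank ∂_1 = 5 − 4 = 1, and the invariant factors of ∂_1 are all 1, so H_0 = Z.
  H_1: rank ker ∂_1 − rank ∂_2 = (10 − 4) − 5 = 1, and the invariant factors of ∂_2 are all 1, so H_1 = Z.
  H_2: rank ker ∂_2 − rank ∂_3 = (5 − 5) − 0 = 0, and there is no ∂_3, so H_2 = 0.

(K is a triangulation of the Möbius band.)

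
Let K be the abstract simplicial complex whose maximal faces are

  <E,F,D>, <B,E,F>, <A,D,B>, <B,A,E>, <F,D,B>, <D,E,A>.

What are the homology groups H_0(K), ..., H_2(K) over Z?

Fix the vertex order A < B < D < E < F and write every simplex with vertices in increasing order. Then dim K = 2 and the simplices of K are:

  0-simplices (5): A, B, D, E, F
  1-simplices (9): AB, AD, AE, BD, BE, BF, DE, DF, EF
  2-simplices (6): ABD, ABE, ADE, BDF, BEF, DEF

giving chain groups C_0 ≅ Z^5, C_1 ≅ Z^9, C_2 ≅ Z^6.

The boundary map ∂_1: C_1 → C_0 sends each edge [p,q] (with p < q) to q − p.
As a 5×9 matrix over Z this has rank 4, with invariant factors (1,1,1,1).

∂_2: C_2 → C_1 sends each 2-simplex [p,q,r] to [q,r] − [p,r] + [p,q]. For instance
  ∂ABD = BD − AD + AB,
  ∂ADE = DE − AE + AD.
As a 9×6 matrix over Z this has rank 5, with invariant factors (1,1,1,1,1).

Reading off H_k = ker ∂_k / im ∂_{k+1}:

  H_0: rank C_0 − rank ∂_1 = 5 − 4 = 1, and the invariant factors of ∂_1 are all 1, so H_0 = Z.
  H_1: rank ker ∂_1 − rank ∂_2 = (9 − 4) − 5 = 0, and the invariant factors of ∂_2 are all 1, so H_1 = 0.
  H_2: rank ker ∂_2 − rank ∂_3 = (6 − 5) − 0 = 1, and there is no ∂_3, so H_2 = Z.

(K is a triangulation of the 2-sphere S^2.)

H_0 = Z,  H_1 = 0,  H_2 = Z.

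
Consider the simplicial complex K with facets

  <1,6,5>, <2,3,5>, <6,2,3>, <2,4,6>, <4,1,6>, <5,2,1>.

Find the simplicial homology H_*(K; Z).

H_0 ≅ Z,  H_1 ≅ Z,  H_2 = 0.

Fix the vertex order 1 < 2 < 3 < 4 < 5 < 6 and write every simplex with vertices in increasing order. Then dim K = 2 and the simplices of K are:

  0-simplices (6): [1], [2], [3], [4], [5], [6]
  1-simplices (12): [1,2], [1,4], [1,5], [1,6], [2,3], [2,4], [2,5], [2,6], [3,5], [3,6], [4,6], [5,6]
  2-simplices (6): [1,2,5], [1,4,6], [1,5,6], [2,3,5], [2,3,6], [2,4,6]

so the chain groups are C_0 ≅ Z^6, C_1 ≅ Z^12, C_2 ≅ Z^6.

∂_1: C_1 → C_0 maps an edge to its endpoints' difference, ∂[p,q] = q − p.
The resulting 6×12 matrix has rank 5, and its Smith normal form has invariant factors (1,1,1,1,1).

∂_2: C_2 → C_1 maps a triangle to the signed sum of its edges. For instance
  ∂[1,2,5] = [2,5] − [1,5] + [1,2],
  ∂[1,4,6] = [4,6] − [1,6] + [1,4].
As a 12×6 matrix over Z this has rank 6, with invariant factors (1,1,1,1,1,1).

Now H_k = ker ∂_k / im ∂_{k+1}, so:

  H_0: rank C_0 − rank ∂_1 = 6 − 5 = 1, and the invariant factors of ∂_1 are all 1, so H_0 = Z.
  H_1: rank ker ∂_1 − rank ∂_2 = (12 − 5) − 6 = 1, and the invariant factors of ∂_2 are all 1, so H_1 = Z.
  H_2: rank ker ∂_2 − rank ∂_3 = (6 − 6) − 0 = 0, and there is no ∂_3, so H_2 = 0.

As a check, the Euler characteristic is 6 − 12 + 6 = 0, which agrees with 1 − 1 + 0 = 0.
(K is a triangulation of the cylinder S^1 x I.)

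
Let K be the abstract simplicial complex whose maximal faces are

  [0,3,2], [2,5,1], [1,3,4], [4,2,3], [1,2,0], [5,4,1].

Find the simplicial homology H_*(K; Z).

Order the vertices as 0 < 1 < 2 < 3 < 4 < 5. Listing each simplex with vertices in this order, K has dimension 2 with simplices:

  0-simplices (6): [0], [1], [2], [3], [4], [5]
  1-simplices (12): [0,1], [0,2], [0,3], [1,2], [1,3], [1,4], [1,5], [2,3], [2,4], [2,5], [3,4], [4,5]
  2-simplices (6): [0,1,2], [0,2,3], [1,2,5], [1,3,4], [1,4,5], [2,3,4]

giving chain groups C_0 ≅ Z^6, C_1 ≅ Z^12, C_2 ≅ Z^6.

∂_1: C_1 → C_0 sends each edge [p,q] (with p < q) to q − p. For instance
  ∂[4,5] = [5] − [4].
The 6×12 boundary matrix has rank 5 and Smith normal form diag(1,1,1,1,1).

The boundary map ∂_2: C_2 → C_1 sends each 2-simplex [p,q,r] to [q,r] − [p,r] + [p,q]. For instance
  ∂[1,4,5] = [4,5] − [1,5] + [1,4],
  ∂[0,1,2] = [1,2] − [0,2] + [0,1].
As a 12×6 matrix over Z this has rank 6, with invariant factors (1,1,1,1,1,1).

Now H_k = ker ∂_k / im ∂_{k+1}, so:

  H_0: rank C_0 − rank ∂_1 = 6 − 5 = 1, and the invariant factors of ∂_1 are all 1, so H_0 = Z.
  H_1: rank ker ∂_1 − rank ∂_2 = (12 − 5) − 6 = 1, and the invariant factors of ∂_2 are all 1, so H_1 = Z.
  H_2: rank ker ∂_2 − rank ∂_3 = (6 − 6) − 0 = 0, and there is no ∂_3, so H_2 = 0.

As a check, the Euler characteristic is 6 − 12 + 6 = 0, which agrees with 1 − 1 + 0 = 0.
(K is a triangulation of the cylinder S^1 x I.)

H_0 ≅ Z,  H_1 ≅ Z,  H_2 = 0.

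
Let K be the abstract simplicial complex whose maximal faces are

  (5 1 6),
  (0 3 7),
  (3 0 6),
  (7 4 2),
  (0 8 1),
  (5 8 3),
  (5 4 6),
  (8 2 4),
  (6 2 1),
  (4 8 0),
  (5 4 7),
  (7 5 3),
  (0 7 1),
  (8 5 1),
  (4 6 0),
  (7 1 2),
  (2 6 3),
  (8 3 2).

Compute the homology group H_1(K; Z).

Take the total order 0 < 1 < 2 < 3 < 4 < 5 < 6 < 7 < 8 on the vertex set. Then K (dimension 2) consists of the simplices:

  0-simplices (9): [0], [1], [2], [3], [4], [5], [6], [7], [8]
  1-simplices (27): (27 of them)
  2-simplices (18): [0,1,7], [0,1,8], [0,3,6], [0,3,7], [0,4,6], [0,4,8], [1,2,6], [1,2,7], [1,5,6], [1,5,8], [2,3,6], [2,3,8], [2,4,7], [2,4,8], [3,5,7], [3,5,8], [4,5,6], [4,5,7]

Hence C_0 ≅ Z^9, C_1 ≅ Z^27, C_2 ≅ Z^18.

The boundary map ∂_1: C_1 → C_0 maps an edge to its endpoints' difference, ∂[p,q] = q − p.
This gives a 9×27 integer matrix of rank 8; reducing to Smith normal form yields diagonal entries (1,1,1,1,1,1,1,1).

Boundary ∂_2: C_2 → C_1 sends each 2-simplex [p,q,r] to [q,r] − [p,r] + [p,q]. For instance
  ∂[1,5,6] = [5,6] − [1,6] + [1,5],
  ∂[0,1,8] = [1,8] − [0,8] + [0,1].
The 27×18 boundary matrix has rank 17 and Smith normal form diag(1,1,1,1,1,1,1,1,1,1,1,1,1,1,1,1,1).

Now H_k = ker ∂_k / im ∂_{k+1}, so:

  H_1: rank ker ∂_1 − rank ∂_2 = (27 − 8) − 17 = 2, and the invariant factors of ∂_2 are all 1, so H_1 = Z^2.

H_1 = Z^2.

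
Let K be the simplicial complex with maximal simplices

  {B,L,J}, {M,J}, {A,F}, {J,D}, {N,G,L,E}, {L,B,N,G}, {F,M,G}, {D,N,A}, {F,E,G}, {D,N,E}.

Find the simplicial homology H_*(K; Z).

Order the vertices as A < B < D < E < F < G < J < L < M < N. Listing each simplex with vertices in this order, K has dimension 3 with simplices:

  0-simplices (10): A, B, D, E, F, G, J, L, M, N
  1-simplices (22): AD, AF, AN, BG, BJ, BL, BN, DE, DJ, DN, EF, EG, EL, EN, FG, FM, GL, GM, GN, JL, JM, LN
  2-simplices (12): ADN, BGL, BGN, BJL, BLN, DEN, EFG, EGL, EGN, ELN, FGM, GLN
  3-simplices (2): BGLN, EGLN

so the chain groups are C_0 ≅ Z^10, C_1 ≅ Z^22, C_2 ≅ Z^12, C_3 ≅ Z^2.

The boundary map ∂_1: C_1 → C_0 sends each edge [p,q] (with p < q) to q − p.
As a 10×22 matrix over Z this has rank 9, with invariant factors (1,1,1,1,1,1,1,1,1).

The boundary map ∂_2: C_2 → C_1 sends each 2-simplex [p,q,r] to [q,r] − [p,r] + [p,q]. For instance
  ∂ELN = LN − EN + EL,
  ∂EGN = GN − EN + EG.
This gives a 22×12 integer matrix of rank 10; reducing to Smith normal form yields diagonal entries (1,1,1,1,1,1,1,1,1,1).

∂_3: C_3 → C_2 sends each 3-simplex σ to the alternating sum Σ_i (−1)^i (σ with its i-th vertex removed). For instance
  ∂EGLN = GLN − ELN + EGN − EGL,
  ∂BGLN = GLN − BLN + BGN − BGL.
The resulting 12×2 matrix has rank 2, and its Smith normal form has invariant factors (1,1).

Now H_k = ker ∂_k / im ∂_{k+1}, so:

  H_0: rank C_0 − rank ∂_1 = 10 − 9 = 1, and the invariant factors of ∂_1 are all 1, so H_0 = Z.
  H_1: rank ker ∂_1 − rank ∂_2 = (22 − 9) − 10 = 3, and the invariant factors of ∂_2 are all 1, so H_1 = Z^3.
  H_2: rank ker ∂_2 − rank ∂_3 = (12 − 10) − 2 = 0, and the invariant factors of ∂_3 are all 1, so H_2 = 0.
  H_3: rank ker ∂_3 − rank ∂_4 = (2 − 2) − 0 = 0, and there is no ∂_4, so H_3 = 0.

As a check, the Euler characteristic is 10 − 22 + 12 − 2 = -2, which agrees with 1 − 3 + 0 − 0 = -2.

H_0 ≅ Z,  H_1 ≅ Z^3,  H_2 = 0,  H_3 = 0.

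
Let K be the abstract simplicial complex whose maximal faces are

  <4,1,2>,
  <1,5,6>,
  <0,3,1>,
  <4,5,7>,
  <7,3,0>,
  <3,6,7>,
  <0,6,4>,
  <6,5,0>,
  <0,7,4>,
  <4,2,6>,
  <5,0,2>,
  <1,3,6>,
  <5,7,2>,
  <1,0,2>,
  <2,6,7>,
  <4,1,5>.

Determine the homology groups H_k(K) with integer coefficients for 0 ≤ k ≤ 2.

K has 8 vertices, 24 edges, 16 triangles.
rank ∂_0 = 0, rank ∂_1 = 7 ⇒ b_0 = 8 − 0 − 7 = 1; all invariant factors of ∂_1 are 1 so no torsion. So H_0 = Z.
rank ∂_1 = 7, rank ∂_2 = 15 ⇒ b_1 = 24 − 7 − 15 = 2; all invariant factors of ∂_2 are 1 so no torsion. So H_1 = Z^2.
rank ∂_2 = 15, rank ∂_3 = 0 ⇒ b_2 = 16 − 15 − 0 = 1. So H_2 = Z.

H_0 = Z,  H_1 = Z^2,  H_2 = Z.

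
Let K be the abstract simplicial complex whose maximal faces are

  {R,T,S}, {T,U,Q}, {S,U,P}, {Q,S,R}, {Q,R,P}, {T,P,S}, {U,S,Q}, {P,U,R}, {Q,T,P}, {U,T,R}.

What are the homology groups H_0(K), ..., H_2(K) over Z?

H_0 ≅ Z,  H_1 ≅ Z_2,  H_2 = 0.

Order the vertices as P < Q < R < S < T < U. Listing each simplex with vertices in this order, K has dimension 2 with simplices:

  0-simplices (6): P, Q, R, S, T, U
  1-simplices (15): PQ, PR, PS, PT, PU, QR, QS, QT, QU, RS, RT, RU, ST, SU, TU
  2-simplices (10): PQR, PQT, PRU, PST, PSU, QRS, QSU, QTU, RST, RTU

Hence C_0 ≅ Z^6, C_1 ≅ Z^15, C_2 ≅ Z^10.

∂_1: C_1 → C_0 sends each edge [p,q] (with p < q) to q − p.
As a 6×15 matrix over Z this has rank 5, with invariant factors (1,1,1,1,1).

∂_2: C_2 → C_1 acts by ∂[p,q,r] = [q,r] − [p,r] + [p,q]. For instance
  ∂RTU = TU − RU + RT,
  ∂PQR = QR − PR + PQ.
The 15×10 boundary matrix has rank 10 and Smith normal form diag(1,1,1,1,1,1,1,1,1,2).

Reading off H_k = ker ∂_k / im ∂_{k+1}:

  H_0: rank C_0 − rank ∂_1 = 6 − 5 = 1, and the invariant factors of ∂_1 are all 1, so H_0 = Z.
  H_1: rank ker ∂_1 − rank ∂_2 = (15 − 5) − 10 = 0, and ∂_2 has invariant factor 2 > 1, so H_1 = Z_2.
  H_2: rank ker ∂_2 − rank ∂_3 = (10 − 10) − 0 = 0, and there is no ∂_3, so H_2 = 0.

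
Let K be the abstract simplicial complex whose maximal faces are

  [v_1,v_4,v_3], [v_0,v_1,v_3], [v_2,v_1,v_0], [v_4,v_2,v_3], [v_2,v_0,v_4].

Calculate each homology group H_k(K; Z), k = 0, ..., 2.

H_0 = Z,  H_1 = Z,  H_2 = 0.

Order the vertices as v_0 < v_1 < v_2 < v_3 < v_4. Listing each simplex with vertices in this order, K has dimension 2 with simplices:

  0-simplices (5): [v_0], [v_1], [v_2], [v_3], [v_4]
  1-simplices (10): [v_0,v_1], [v_0,v_2], [v_0,v_3], [v_0,v_4], [v_1,v_2], [v_1,v_3], [v_1,v_4], [v_2,v_3], [v_2,v_4], [v_3,v_4]
  2-simplices (5): [v_0,v_1,v_2], [v_0,v_1,v_3], [v_0,v_2,v_4], [v_1,v_3,v_4], [v_2,v_3,v_4]

giving chain groups C_0 ≅ Z^5, C_1 ≅ Z^10, C_2 ≅ Z^5.

∂_1: C_1 → C_0 is given by ∂[p,q] = [q] − [p].
This gives a 5×10 integer matrix of rank 4; reducing to Smith normal form yields diagonal entries (1,1,1,1).

∂_2: C_2 → C_1 acts by ∂[p,q,r] = [q,r] − [p,r] + [p,q]. For instance
  ∂[v_2,v_3,v_4] = [v_3,v_4] − [v_2,v_4] + [v_2,v_3],
  ∂[v_1,v_3,v_4] = [v_3,v_4] − [v_1,v_4] + [v_1,v_3].
The 10×5 boundary matrix has rank 5 and Smith normal form diag(1,1,1,1,1).

Now H_k = ker ∂_k / im ∂_{k+1}, so:

  H_0: rank C_0 − rank ∂_1 = 5 − 4 = 1, and the invariant factors of ∂_1 are all 1, so H_0 ≅ Z.
  H_1: rank ker ∂_1 − rank ∂_2 = (10 − 4) − 5 = 1, and the invariant factors of ∂_2 are all 1, so H_1 ≅ Z.
  H_2: rank ker ∂_2 − rank ∂_3 = (5 − 5) − 0 = 0, and there is no ∂_3, so H_2 ≅ 0.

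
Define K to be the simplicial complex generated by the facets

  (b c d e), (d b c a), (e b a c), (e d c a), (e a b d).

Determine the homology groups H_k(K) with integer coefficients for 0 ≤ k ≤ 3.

H_0 ≅ Z,  H_1 = 0,  H_2 = 0,  H_3 ≅ Z.

We work with the vertex ordering a < b < c < d < e. The simplices of K, each written with vertices in increasing order, are:

  0-simplices (5): a, b, c, d, e
  1-simplices (10): ab, ac, ad, ae, bc, bd, be, cd, ce, de
  2-simplices (10): abc, abd, abe, acd, ace, ade, bcd, bce, bde, cde
  3-simplices (5): abcd, abce, abde, acde, bcde

giving chain groups C_0 ≅ Z^5, C_1 ≅ Z^10, C_2 ≅ Z^10, C_3 ≅ Z^5.

Boundary ∂_1: C_1 → C_0 is given by ∂[p,q] = [q] − [p]. For instance
  ∂ce = e − c.
As a 5×10 matrix over Z this has rank 4, with invariant factors (1,1,1,1).

The boundary map ∂_2: C_2 → C_1 maps a triangle to the signed sum of its edges. For instance
  ∂abc = bc − ac + ab,
  ∂ace = ce − ae + ac.
The resulting 10×10 matrix has rank 6, and its Smith normal form has invariant factors (1,1,1,1,1,1).

∂_3: C_3 → C_2 sends each 3-simplex σ to the alternating sum Σ_i (−1)^i (σ with its i-th vertex removed). For instance
  ∂abde = bde − ade + abe − abd,
  ∂acde = cde − ade + ace − acd.
This gives a 10×5 integer matrix of rank 4; reducing to Smith normal form yields diagonal entries (1,1,1,1).

Computing H_k = (kernel of ∂_k) / (image of ∂_{k+1}):

  H_0: rank C_0 − rank ∂_1 = 5 − 4 = 1, and the invariant factors of ∂_1 are all 1, so H_0 = Z.
  H_1: rank ker ∂_1 − rank ∂_2 = (10 − 4) − 6 = 0, and the invariant factors of ∂_2 are all 1, so H_1 = 0.
  H_2: rank ker ∂_2 − rank ∂_3 = (10 − 6) − 4 = 0, and the invariant factors of ∂_3 are all 1, so H_2 = 0.
  H_3: rank ker ∂_3 − rank ∂_4 = (5 − 4) − 0 = 1, and there is no ∂_4, so H_3 = Z.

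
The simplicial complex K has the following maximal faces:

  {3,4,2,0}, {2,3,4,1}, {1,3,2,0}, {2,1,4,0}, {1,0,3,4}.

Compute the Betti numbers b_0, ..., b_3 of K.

b_0 = 1, b_1 = 0, b_2 = 0, b_3 = 1.

Fix the vertex order 0 < 1 < 2 < 3 < 4 and write every simplex with vertices in increasing order. Then dim K = 3 and the simplices of K are:

  0-simplices (5): [0], [1], [2], [3], [4]
  1-simplices (10): [0,1], [0,2], [0,3], [0,4], [1,2], [1,3], [1,4], [2,3], [2,4], [3,4]
  2-simplices (10): [0,1,2], [0,1,3], [0,1,4], [0,2,3], [0,2,4], [0,3,4], [1,2,3], [1,2,4], [1,3,4], [2,3,4]
  3-simplices (5): [0,1,2,3], [0,1,2,4], [0,1,3,4], [0,2,3,4], [1,2,3,4]

giving chain groups C_0 ≅ Z^5, C_1 ≅ Z^10, C_2 ≅ Z^10, C_3 ≅ Z^5.

∂_1: C_1 → C_0 maps an edge to its endpoints' difference, ∂[p,q] = q − p.
As a 5×10 matrix over Z this has rank 4, with invariant factors (1,1,1,1).

∂_2: C_2 → C_1 acts by ∂[p,q,r] = [q,r] − [p,r] + [p,q]. For instance
  ∂[0,1,2] = [1,2] − [0,2] + [0,1],
  ∂[0,3,4] = [3,4] − [0,4] + [0,3].
This gives a 10×10 integer matrix of rank 6; reducing to Smith normal form yields diagonal entries (1,1,1,1,1,1).

The boundary map ∂_3: C_3 → C_2 sends each 3-simplex σ to the alternating sum Σ_i (−1)^i (σ with its i-th vertex removed). For instance
  ∂[0,1,2,3] = [1,2,3] − [0,2,3] + [0,1,3] − [0,1,2],
  ∂[0,1,2,4] = [1,2,4] − [0,2,4] + [0,1,4] − [0,1,2].
The 10×5 boundary matrix has rank 4 and Smith normal form diag(1,1,1,1).

From H_k ≅ ker(∂_k) / im(∂_{k+1}) we obtain:

  H_0: rank C_0 − rank ∂_1 = 5 − 4 = 1, and the invariant factors of ∂_1 are all 1, so H_0 ≅ Z.
  H_1: rank ker ∂_1 − rank ∂_2 = (10 − 4) − 6 = 0, and the invariant factors of ∂_2 are all 1, so H_1 ≅ 0.
  H_2: rank ker ∂_2 − rank ∂_3 = (10 − 6) − 4 = 0, and the invariant factors of ∂_3 are all 1, so H_2 ≅ 0.
  H_3: rank ker ∂_3 − rank ∂_4 = (5 − 4) − 0 = 1, and there is no ∂_4, so H_3 ≅ Z.

(K is a triangulation of the 3-sphere S^3.)

Hence the Betti numbers are b_0 = 1, b_1 = 0, b_2 = 0, b_3 = 1.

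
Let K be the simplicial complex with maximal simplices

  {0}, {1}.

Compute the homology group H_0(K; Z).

H_0 ≅ Z^2.

K has 2 vertices.
rank ∂_0 = 0, rank ∂_1 = 0 ⇒ b_0 = 2 − 0 − 0 = 2. So H_0 = Z^2.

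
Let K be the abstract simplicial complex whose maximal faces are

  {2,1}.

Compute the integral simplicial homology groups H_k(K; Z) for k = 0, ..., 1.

H_0 ≅ Z,  H_1 = 0.

Take the total order 1 < 2 on the vertex set. Then K (dimension 1) consists of the simplices:

  0-simplices (2): [1], [2]
  1-simplices (1): [1,2]

so the chain groups are C_0 ≅ Z^2, C_1 ≅ Z^1.

Boundary ∂_1: C_1 → C_0 sends each edge [p,q] (with p < q) to q − p.
The 2×1 boundary matrix has rank 1 and Smith normal form diag(1).

Now H_k = ker ∂_k / im ∂_{k+1}, so:

  H_0: rank C_0 − rank ∂_1 = 2 − 1 = 1, and the invariant factors of ∂_1 are all 1, so H_0 = Z.
  H_1: rank ker ∂_1 − rank ∂_2 = (1 − 1) − 0 = 0, and there is no ∂_2, so H_1 = 0.

As a check, the Euler characteristic is 2 − 1 = 1, which agrees with 1 − 0 = 1.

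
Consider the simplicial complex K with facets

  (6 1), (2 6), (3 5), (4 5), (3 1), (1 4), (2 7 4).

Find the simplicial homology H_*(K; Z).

Take the total order 1 < 2 < 3 < 4 < 5 < 6 < 7 on the vertex set. Then K (dimension 2) consists of the simplices:

  0-simplices (7): [1], [2], [3], [4], [5], [6], [7]
  1-simplices (9): [1,3], [1,4], [1,6], [2,4], [2,6], [2,7], [3,5], [4,5], [4,7]
  2-simplices (1): [2,4,7]

giving chain groups C_0 ≅ Z^7, C_1 ≅ Z^9, C_2 ≅ Z^1.

Boundary ∂_1: C_1 → C_0 is given by ∂[p,q] = [q] − [p].
The resulting 7×9 matrix has rank 6, and its Smith normal form has invariant factors (1,1,1,1,1,1).

∂_2: C_2 → C_1 sends each 2-simplex [p,q,r] to [q,r] − [p,r] + [p,q]. For instance
  ∂[2,4,7] = [4,7] − [2,7] + [2,4].
This gives a 9×1 integer matrix of rank 1; reducing to Smith normal form yields diagonal entries (1).

Reading off H_k = ker ∂_k / im ∂_{k+1}:

  H_0: rank C_0 − rank ∂_1 = 7 − 6 = 1, and the invariant factors of ∂_1 are all 1, so H_0 ≅ Z.
  H_1: rank ker ∂_1 − rank ∂_2 = (9 − 6) − 1 = 2, and the invariant factors of ∂_2 are all 1, so H_1 ≅ Z^2.
  H_2: rank ker ∂_2 − rank ∂_3 = (1 − 1) − 0 = 0, and there is no ∂_3, so H_2 ≅ 0.

H_0 ≅ Z,  H_1 ≅ Z^2,  H_2 = 0.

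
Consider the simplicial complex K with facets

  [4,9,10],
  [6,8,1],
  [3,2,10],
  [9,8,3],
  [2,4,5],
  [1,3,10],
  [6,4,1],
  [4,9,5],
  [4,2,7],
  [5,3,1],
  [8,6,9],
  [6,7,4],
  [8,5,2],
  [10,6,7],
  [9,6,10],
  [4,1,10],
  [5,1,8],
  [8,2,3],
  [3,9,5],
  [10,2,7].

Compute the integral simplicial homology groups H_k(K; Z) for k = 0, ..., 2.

H_0 = Z,  H_1 = Z ⊕ Z/2,  H_2 = 0.

Take the total order 1 < 2 < 3 < 4 < 5 < 6 < 7 < 8 < 9 < 10 on the vertex set. Then K (dimension 2) consists of the simplices:

  0-simplices (10): [1], [2], [3], [4], [5], [6], [7], [8], [9], [10]
  1-simplices (30): (30 of them)
  2-simplices (20): (20 of them)

giving chain groups C_0 ≅ Z^10, C_1 ≅ Z^30, C_2 ≅ Z^20.

∂_1: C_1 → C_0 is given by ∂[p,q] = [q] − [p]. For instance
  ∂[1,10] = [10] − [1].
The 10×30 boundary matrix has rank 9 and Smith normal form diag(1,1,1,1,1,1,1,1,1).

∂_2: C_2 → C_1 maps a triangle to the signed sum of its edges. For instance
  ∂[1,6,8] = [6,8] − [1,8] + [1,6],
  ∂[1,3,5] = [3,5] − [1,5] + [1,3].
As a 30×20 matrix over Z this has rank 20, with invariant factors (1,1,1,1,1,1,1,1,1,1,1,1,1,1,1,1,1,1,1,2).

Now H_k = ker ∂_k / im ∂_{k+1}, so:

  H_0: rank C_0 − rank ∂_1 = 10 − 9 = 1, and the invariant factors of ∂_1 are all 1, so H_0 ≅ Z.
  H_1: rank ker ∂_1 − rank ∂_2 = (30 − 9) − 20 = 1, and ∂_2 has invariant factor 2 > 1, so H_1 ≅ Z ⊕ Z/2.
  H_2: rank ker ∂_2 − rank ∂_3 = (20 − 20) − 0 = 0, and there is no ∂_3, so H_2 ≅ 0.

(K is a triangulation of the Klein bottle.)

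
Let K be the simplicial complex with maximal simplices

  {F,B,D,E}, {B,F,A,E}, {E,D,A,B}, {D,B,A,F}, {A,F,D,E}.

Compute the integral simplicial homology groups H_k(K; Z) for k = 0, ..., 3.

H_0 = Z,  H_1 = 0,  H_2 = 0,  H_3 = Z.

Fix the vertex order A < B < D < E < F and write every simplex with vertices in increasing order. Then dim K = 3 and the simplices of K are:

  0-simplices (5): A, B, D, E, F
  1-simplices (10): AB, AD, AE, AF, BD, BE, BF, DE, DF, EF
  2-simplices (10): ABD, ABE, ABF, ADE, ADF, AEF, BDE, BDF, BEF, DEF
  3-simplices (5): ABDE, ABDF, ABEF, ADEF, BDEF

giving chain groups C_0 ≅ Z^5, C_1 ≅ Z^10, C_2 ≅ Z^10, C_3 ≅ Z^5.

The boundary map ∂_1: C_1 → C_0 is given by ∂[p,q] = [q] − [p].
The resulting 5×10 matrix has rank 4, and its Smith normal form has invariant factors (1,1,1,1).

Boundary ∂_2: C_2 → C_1 acts by ∂[p,q,r] = [q,r] − [p,r] + [p,q]. For instance
  ∂BDF = DF − BF + BD,
  ∂AEF = EF − AF + AE.
The 10×10 boundary matrix has rank 6 and Smith normal form diag(1,1,1,1,1,1).

Boundary ∂_3: C_3 → C_2 sends each 3-simplex σ to the alternating sum Σ_i (−1)^i (σ with its i-th vertex removed). For instance
  ∂ABEF = BEF − AEF + ABF − ABE,
  ∂ABDF = BDF − ADF + ABF − ABD.
This gives a 10×5 integer matrix of rank 4; reducing to Smith normal form yields diagonal entries (1,1,1,1).

From H_k ≅ ker(∂_k) / im(∂_{k+1}) we obtain:

  H_0: rank C_0 − rank ∂_1 = 5 − 4 = 1, and the invariant factors of ∂_1 are all 1, so H_0 = Z.
  H_1: rank ker ∂_1 − rank ∂_2 = (10 − 4) − 6 = 0, and the invariant factors of ∂_2 are all 1, so H_1 = 0.
  H_2: rank ker ∂_2 − rank ∂_3 = (10 − 6) − 4 = 0, and the invariant factors of ∂_3 are all 1, so H_2 = 0.
  H_3: rank ker ∂_3 − rank ∂_4 = (5 − 4) − 0 = 1, and there is no ∂_4, so H_3 = Z.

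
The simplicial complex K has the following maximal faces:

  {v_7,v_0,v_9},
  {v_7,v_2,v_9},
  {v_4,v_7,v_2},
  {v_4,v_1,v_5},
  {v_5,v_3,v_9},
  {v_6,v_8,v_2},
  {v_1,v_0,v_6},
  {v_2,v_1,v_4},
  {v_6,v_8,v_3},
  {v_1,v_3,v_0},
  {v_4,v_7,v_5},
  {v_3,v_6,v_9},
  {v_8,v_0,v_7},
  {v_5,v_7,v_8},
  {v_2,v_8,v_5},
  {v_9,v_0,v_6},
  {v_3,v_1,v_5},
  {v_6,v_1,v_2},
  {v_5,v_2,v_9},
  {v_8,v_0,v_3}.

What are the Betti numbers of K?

b_0 = 1, b_1 = 1, b_2 = 0.

We work with the vertex ordering v_0 < v_1 < v_2 < v_3 < v_4 < v_5 < v_6 < v_7 < v_8 < v_9. The simplices of K, each written with vertices in increasing order, are:

  0-simplices (10): [v_0], [v_1], [v_2], [v_3], [v_4], [v_5], [v_6], [v_7], [v_8], [v_9]
  1-simplices (30): (30 of them)
  2-simplices (20): (20 of them)

giving chain groups C_0 ≅ Z^10, C_1 ≅ Z^30, C_2 ≅ Z^20.

∂_1: C_1 → C_0 maps an edge to its endpoints' difference, ∂[p,q] = q − p. For instance
  ∂[v_4,v_7] = [v_7] − [v_4].
The 10×30 boundary matrix has rank 9 and Smith normal form diag(1,1,1,1,1,1,1,1,1).

∂_2: C_2 → C_1 acts by ∂[p,q,r] = [q,r] − [p,r] + [p,q]. For instance
  ∂[v_0,v_1,v_3] = [v_1,v_3] − [v_0,v_3] + [v_0,v_1],
  ∂[v_2,v_5,v_8] = [v_5,v_8] − [v_2,v_8] + [v_2,v_5].
The 30×20 boundary matrix has rank 20 and Smith normal form diag(1,1,1,1,1,1,1,1,1,1,1,1,1,1,1,1,1,1,1,2).

Reading off H_k = ker ∂_k / im ∂_{k+1}:

  H_0: rank C_0 − rank ∂_1 = 10 − 9 = 1, and the invariant factors of ∂_1 are all 1, so H_0 = Z.
  H_1: rank ker ∂_1 − rank ∂_2 = (30 − 9) − 20 = 1, and ∂_2 has invariant factor 2 > 1, so H_1 = Z × Z/2.
  H_2: rank ker ∂_2 − rank ∂_3 = (20 − 20) − 0 = 0, and there is no ∂_3, so H_2 = 0.

Hence the Betti numbers are b_0 = 1, b_1 = 1, b_2 = 0.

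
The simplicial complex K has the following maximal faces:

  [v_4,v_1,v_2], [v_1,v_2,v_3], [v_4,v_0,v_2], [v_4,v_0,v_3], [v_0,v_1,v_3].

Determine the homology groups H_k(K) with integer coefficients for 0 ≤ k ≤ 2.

H_0 ≅ Z,  H_1 ≅ Z,  H_2 = 0.

K has 5 vertices, 10 edges, 5 triangles.
rank ∂_0 = 0, rank ∂_1 = 4 ⇒ b_0 = 5 − 0 − 4 = 1; all invariant factors of ∂_1 are 1 so no torsion. So H_0 ≅ Z.
rank ∂_1 = 4, rank ∂_2 = 5 ⇒ b_1 = 10 − 4 − 5 = 1; all invariant factors of ∂_2 are 1 so no torsion. So H_1 ≅ Z.
rank ∂_2 = 5, rank ∂_3 = 0 ⇒ b_2 = 5 − 5 − 0 = 0. So H_2 ≅ 0.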